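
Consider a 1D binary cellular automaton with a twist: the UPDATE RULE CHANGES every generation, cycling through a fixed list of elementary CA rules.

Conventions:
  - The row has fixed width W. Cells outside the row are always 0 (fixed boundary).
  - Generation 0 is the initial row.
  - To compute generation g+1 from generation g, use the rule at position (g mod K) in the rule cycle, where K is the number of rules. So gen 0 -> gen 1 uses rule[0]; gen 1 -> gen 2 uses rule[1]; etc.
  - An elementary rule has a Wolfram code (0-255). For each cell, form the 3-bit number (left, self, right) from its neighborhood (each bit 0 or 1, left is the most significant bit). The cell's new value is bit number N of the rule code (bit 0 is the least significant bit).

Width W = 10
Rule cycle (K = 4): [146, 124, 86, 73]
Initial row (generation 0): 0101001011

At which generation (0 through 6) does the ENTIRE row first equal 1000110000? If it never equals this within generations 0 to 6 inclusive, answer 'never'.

Gen 0: 0101001011
Gen 1 (rule 146): 1000110000
Gen 2 (rule 124): 1100111000
Gen 3 (rule 86): 0111001100
Gen 4 (rule 73): 0101001101
Gen 5 (rule 146): 1000110000
Gen 6 (rule 124): 1100111000

Answer: 1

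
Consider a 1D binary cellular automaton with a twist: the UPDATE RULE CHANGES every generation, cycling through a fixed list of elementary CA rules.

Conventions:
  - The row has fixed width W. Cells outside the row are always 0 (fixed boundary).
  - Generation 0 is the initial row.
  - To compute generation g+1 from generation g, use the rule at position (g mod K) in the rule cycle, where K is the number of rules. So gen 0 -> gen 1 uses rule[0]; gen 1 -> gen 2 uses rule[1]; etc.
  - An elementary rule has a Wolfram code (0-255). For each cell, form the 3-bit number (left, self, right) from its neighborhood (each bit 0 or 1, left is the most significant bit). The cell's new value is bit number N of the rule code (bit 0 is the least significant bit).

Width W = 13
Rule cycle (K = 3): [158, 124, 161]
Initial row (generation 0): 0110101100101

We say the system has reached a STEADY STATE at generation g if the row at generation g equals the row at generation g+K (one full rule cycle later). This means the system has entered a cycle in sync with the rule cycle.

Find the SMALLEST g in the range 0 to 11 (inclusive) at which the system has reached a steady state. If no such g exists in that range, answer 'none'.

Answer: none

Derivation:
Gen 0: 0110101100101
Gen 1 (rule 158): 1100101011101
Gen 2 (rule 124): 1110111110111
Gen 3 (rule 161): 0101011101010
Gen 4 (rule 158): 1101011001011
Gen 5 (rule 124): 1111111101111
Gen 6 (rule 161): 0111111010110
Gen 7 (rule 158): 1111110010101
Gen 8 (rule 124): 1000011011111
Gen 9 (rule 161): 0011000101110
Gen 10 (rule 158): 0110101101101
Gen 11 (rule 124): 0111111111111
Gen 12 (rule 161): 0011111111110
Gen 13 (rule 158): 0111111111101
Gen 14 (rule 124): 0100000000111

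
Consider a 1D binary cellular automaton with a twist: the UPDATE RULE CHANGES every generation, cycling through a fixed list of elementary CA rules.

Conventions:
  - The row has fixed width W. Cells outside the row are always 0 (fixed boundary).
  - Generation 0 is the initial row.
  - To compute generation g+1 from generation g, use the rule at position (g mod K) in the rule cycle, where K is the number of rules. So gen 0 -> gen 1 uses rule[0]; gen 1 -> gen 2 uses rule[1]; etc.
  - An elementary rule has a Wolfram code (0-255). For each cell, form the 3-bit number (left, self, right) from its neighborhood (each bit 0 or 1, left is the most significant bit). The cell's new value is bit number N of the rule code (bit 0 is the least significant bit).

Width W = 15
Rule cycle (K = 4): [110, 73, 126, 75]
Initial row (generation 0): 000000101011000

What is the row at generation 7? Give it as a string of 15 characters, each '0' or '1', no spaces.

Answer: 111111111100111

Derivation:
Gen 0: 000000101011000
Gen 1 (rule 110): 000001111111000
Gen 2 (rule 73): 111101000001011
Gen 3 (rule 126): 100111100011111
Gen 4 (rule 75): 001100101110001
Gen 5 (rule 110): 011101111010011
Gen 6 (rule 73): 010101001000011
Gen 7 (rule 126): 111111111100111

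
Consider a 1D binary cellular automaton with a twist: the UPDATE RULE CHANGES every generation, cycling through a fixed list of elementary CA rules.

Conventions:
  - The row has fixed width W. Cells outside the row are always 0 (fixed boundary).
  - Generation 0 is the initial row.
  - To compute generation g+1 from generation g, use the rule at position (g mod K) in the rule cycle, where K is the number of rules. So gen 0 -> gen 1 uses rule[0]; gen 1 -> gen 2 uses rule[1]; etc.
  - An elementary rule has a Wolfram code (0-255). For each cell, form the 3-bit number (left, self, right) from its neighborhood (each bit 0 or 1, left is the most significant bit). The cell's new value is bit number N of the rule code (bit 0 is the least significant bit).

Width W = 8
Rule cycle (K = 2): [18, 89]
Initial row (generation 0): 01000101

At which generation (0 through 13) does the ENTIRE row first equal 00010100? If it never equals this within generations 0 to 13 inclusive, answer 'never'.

Answer: never

Derivation:
Gen 0: 01000101
Gen 1 (rule 18): 10101000
Gen 2 (rule 89): 00000111
Gen 3 (rule 18): 00001000
Gen 4 (rule 89): 11100111
Gen 5 (rule 18): 00011000
Gen 6 (rule 89): 11011111
Gen 7 (rule 18): 00000000
Gen 8 (rule 89): 11111111
Gen 9 (rule 18): 00000000
Gen 10 (rule 89): 11111111
Gen 11 (rule 18): 00000000
Gen 12 (rule 89): 11111111
Gen 13 (rule 18): 00000000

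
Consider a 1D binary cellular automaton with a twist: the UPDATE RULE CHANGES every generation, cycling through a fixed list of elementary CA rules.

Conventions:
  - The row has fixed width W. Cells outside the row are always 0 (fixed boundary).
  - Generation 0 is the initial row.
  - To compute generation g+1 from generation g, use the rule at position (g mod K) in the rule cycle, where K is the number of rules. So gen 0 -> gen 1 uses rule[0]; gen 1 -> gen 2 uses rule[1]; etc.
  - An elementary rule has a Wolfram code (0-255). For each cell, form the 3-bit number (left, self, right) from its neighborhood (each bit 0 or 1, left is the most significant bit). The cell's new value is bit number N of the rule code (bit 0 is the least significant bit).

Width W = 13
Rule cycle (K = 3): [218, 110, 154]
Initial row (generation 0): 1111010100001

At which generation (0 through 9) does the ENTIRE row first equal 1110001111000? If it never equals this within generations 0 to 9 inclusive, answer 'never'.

Gen 0: 1111010100001
Gen 1 (rule 218): 1111000010010
Gen 2 (rule 110): 1001000110110
Gen 3 (rule 154): 0110101100101
Gen 4 (rule 218): 1110001111000
Gen 5 (rule 110): 1010011001000
Gen 6 (rule 154): 0001110110100
Gen 7 (rule 218): 0011110110010
Gen 8 (rule 110): 0110011110110
Gen 9 (rule 154): 1101111100101

Answer: 4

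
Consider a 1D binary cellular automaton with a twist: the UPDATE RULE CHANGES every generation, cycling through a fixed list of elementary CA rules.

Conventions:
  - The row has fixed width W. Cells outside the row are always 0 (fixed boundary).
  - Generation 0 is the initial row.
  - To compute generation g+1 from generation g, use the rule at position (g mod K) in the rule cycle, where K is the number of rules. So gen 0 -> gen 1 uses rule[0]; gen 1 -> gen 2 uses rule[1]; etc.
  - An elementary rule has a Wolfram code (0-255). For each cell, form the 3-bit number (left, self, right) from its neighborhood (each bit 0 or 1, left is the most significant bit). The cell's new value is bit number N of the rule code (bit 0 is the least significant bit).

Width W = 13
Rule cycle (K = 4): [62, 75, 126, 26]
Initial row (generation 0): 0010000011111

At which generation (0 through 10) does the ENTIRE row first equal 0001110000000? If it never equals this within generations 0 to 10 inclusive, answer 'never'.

Gen 0: 0010000011111
Gen 1 (rule 62): 0111000110000
Gen 2 (rule 75): 1101011110111
Gen 3 (rule 126): 1111110011101
Gen 4 (rule 26): 1000001110000
Gen 5 (rule 62): 1100011001000
Gen 6 (rule 75): 1101111010011
Gen 7 (rule 126): 1111001111111
Gen 8 (rule 26): 1000111000000
Gen 9 (rule 62): 1101100100000
Gen 10 (rule 75): 1101101001111

Answer: never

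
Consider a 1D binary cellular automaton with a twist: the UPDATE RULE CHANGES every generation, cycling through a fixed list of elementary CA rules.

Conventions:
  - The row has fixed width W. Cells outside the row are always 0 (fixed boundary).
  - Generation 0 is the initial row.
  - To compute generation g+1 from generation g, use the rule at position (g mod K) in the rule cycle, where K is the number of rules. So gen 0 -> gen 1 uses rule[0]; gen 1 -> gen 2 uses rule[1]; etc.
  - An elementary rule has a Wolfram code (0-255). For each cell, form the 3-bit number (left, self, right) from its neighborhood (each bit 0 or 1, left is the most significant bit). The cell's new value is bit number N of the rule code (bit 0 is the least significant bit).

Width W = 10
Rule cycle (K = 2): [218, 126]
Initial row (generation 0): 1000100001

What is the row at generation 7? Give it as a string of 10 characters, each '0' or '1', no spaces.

Gen 0: 1000100001
Gen 1 (rule 218): 0101010010
Gen 2 (rule 126): 1111111111
Gen 3 (rule 218): 1111111111
Gen 4 (rule 126): 1000000001
Gen 5 (rule 218): 0100000010
Gen 6 (rule 126): 1110000111
Gen 7 (rule 218): 1111001111

Answer: 1111001111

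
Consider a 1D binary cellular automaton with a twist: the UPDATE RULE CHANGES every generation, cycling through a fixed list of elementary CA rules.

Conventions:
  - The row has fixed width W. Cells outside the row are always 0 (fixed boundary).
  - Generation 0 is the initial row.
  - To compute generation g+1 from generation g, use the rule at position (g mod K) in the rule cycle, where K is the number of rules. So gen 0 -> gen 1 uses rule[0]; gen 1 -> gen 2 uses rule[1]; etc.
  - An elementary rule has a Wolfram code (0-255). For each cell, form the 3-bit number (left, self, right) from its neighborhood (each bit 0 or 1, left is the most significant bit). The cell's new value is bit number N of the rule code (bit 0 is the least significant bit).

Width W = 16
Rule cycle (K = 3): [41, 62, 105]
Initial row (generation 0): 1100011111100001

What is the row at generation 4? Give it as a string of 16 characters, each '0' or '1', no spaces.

Gen 0: 1100011111100001
Gen 1 (rule 41): 1001010000001100
Gen 2 (rule 62): 1111111000011010
Gen 3 (rule 105): 1000001011011100
Gen 4 (rule 41): 0011100110110001

Answer: 0011100110110001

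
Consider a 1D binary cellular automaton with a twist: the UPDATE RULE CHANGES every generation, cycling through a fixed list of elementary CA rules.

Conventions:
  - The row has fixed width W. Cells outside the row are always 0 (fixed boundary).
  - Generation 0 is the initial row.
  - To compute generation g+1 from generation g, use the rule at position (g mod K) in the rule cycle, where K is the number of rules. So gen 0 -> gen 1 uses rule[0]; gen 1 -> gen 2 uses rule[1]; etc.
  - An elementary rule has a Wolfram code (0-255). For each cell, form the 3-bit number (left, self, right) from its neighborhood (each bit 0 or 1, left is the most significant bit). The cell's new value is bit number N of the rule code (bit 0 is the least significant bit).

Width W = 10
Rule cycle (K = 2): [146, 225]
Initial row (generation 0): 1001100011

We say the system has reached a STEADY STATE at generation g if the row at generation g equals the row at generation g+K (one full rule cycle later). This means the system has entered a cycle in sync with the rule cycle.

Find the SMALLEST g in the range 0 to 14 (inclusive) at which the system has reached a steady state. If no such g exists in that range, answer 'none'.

Gen 0: 1001100011
Gen 1 (rule 146): 0110010100
Gen 2 (rule 225): 0010001001
Gen 3 (rule 146): 0101010110
Gen 4 (rule 225): 0010101010
Gen 5 (rule 146): 0100000001
Gen 6 (rule 225): 0001111100
Gen 7 (rule 146): 0010111010
Gen 8 (rule 225): 1001011100
Gen 9 (rule 146): 0110001010
Gen 10 (rule 225): 0010100100
Gen 11 (rule 146): 0100011010
Gen 12 (rule 225): 0001001100
Gen 13 (rule 146): 0010110010
Gen 14 (rule 225): 1001010000
Gen 15 (rule 146): 0110001000
Gen 16 (rule 225): 0010100011

Answer: none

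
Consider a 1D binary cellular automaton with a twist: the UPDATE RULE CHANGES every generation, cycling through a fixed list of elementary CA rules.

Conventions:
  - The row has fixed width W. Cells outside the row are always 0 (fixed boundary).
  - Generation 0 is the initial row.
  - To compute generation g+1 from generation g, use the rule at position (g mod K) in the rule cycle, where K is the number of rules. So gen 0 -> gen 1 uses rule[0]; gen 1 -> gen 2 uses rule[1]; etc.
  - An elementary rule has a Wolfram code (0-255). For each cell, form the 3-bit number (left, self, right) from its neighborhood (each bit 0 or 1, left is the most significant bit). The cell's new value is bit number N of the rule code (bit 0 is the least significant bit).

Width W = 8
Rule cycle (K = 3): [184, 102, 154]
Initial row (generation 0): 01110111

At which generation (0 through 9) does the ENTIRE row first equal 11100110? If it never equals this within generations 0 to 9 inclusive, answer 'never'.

Gen 0: 01110111
Gen 1 (rule 184): 01101110
Gen 2 (rule 102): 10110010
Gen 3 (rule 154): 00101101
Gen 4 (rule 184): 00011010
Gen 5 (rule 102): 00101110
Gen 6 (rule 154): 01001101
Gen 7 (rule 184): 00101010
Gen 8 (rule 102): 01111110
Gen 9 (rule 154): 11111101

Answer: never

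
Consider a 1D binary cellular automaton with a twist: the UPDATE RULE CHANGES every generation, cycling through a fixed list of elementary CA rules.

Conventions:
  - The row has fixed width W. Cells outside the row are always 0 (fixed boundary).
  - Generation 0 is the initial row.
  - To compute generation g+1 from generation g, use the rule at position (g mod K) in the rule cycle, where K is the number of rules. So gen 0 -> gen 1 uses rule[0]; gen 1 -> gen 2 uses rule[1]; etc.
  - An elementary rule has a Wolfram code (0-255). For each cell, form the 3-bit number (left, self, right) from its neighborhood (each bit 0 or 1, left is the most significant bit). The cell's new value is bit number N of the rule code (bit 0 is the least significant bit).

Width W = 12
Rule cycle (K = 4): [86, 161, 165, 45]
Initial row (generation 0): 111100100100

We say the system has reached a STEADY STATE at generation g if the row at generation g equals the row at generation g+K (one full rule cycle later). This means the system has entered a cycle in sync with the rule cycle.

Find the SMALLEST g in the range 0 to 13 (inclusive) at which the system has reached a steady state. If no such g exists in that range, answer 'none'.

Answer: none

Derivation:
Gen 0: 111100100100
Gen 1 (rule 86): 000111111110
Gen 2 (rule 161): 110011111100
Gen 3 (rule 165): 000001111001
Gen 4 (rule 45): 111101000001
Gen 5 (rule 86): 000101100011
Gen 6 (rule 161): 110010001000
Gen 7 (rule 165): 000010101011
Gen 8 (rule 45): 111011111110
Gen 9 (rule 86): 001000000011
Gen 10 (rule 161): 100011111000
Gen 11 (rule 165): 101001110011
Gen 12 (rule 45): 111001000010
Gen 13 (rule 86): 001111100111
Gen 14 (rule 161): 100111000010
Gen 15 (rule 165): 100010011010
Gen 16 (rule 45): 101010010110
Gen 17 (rule 86): 101011110011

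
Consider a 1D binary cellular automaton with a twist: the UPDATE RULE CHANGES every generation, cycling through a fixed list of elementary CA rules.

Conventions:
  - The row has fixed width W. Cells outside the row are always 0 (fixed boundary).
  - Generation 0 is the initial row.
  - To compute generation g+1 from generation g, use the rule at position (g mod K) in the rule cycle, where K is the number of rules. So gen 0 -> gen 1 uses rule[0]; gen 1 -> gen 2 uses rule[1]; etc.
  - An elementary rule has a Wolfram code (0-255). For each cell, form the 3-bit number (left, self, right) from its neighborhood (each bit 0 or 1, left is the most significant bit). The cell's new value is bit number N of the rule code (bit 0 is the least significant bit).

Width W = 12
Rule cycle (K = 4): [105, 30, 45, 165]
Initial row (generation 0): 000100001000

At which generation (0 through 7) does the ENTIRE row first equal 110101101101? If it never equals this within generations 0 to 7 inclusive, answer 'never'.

Answer: never

Derivation:
Gen 0: 000100001000
Gen 1 (rule 105): 110001100011
Gen 2 (rule 30): 101011010110
Gen 3 (rule 45): 111110111100
Gen 4 (rule 165): 011101011001
Gen 5 (rule 105): 010110111000
Gen 6 (rule 30): 110100100100
Gen 7 (rule 45): 101100100101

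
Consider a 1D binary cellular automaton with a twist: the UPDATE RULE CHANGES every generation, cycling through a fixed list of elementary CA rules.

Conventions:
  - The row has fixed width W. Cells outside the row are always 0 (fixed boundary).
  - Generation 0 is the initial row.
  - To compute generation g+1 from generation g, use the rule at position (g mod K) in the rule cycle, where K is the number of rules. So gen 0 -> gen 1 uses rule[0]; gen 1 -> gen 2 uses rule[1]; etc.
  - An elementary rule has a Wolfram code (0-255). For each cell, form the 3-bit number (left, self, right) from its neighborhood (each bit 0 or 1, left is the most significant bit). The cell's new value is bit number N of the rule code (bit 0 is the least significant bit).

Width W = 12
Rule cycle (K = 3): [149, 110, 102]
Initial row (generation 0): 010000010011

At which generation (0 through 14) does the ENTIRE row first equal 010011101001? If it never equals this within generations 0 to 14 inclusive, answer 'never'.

Answer: never

Derivation:
Gen 0: 010000010011
Gen 1 (rule 149): 011111011000
Gen 2 (rule 110): 110001111000
Gen 3 (rule 102): 010010001000
Gen 4 (rule 149): 011011101111
Gen 5 (rule 110): 111110111001
Gen 6 (rule 102): 000011001011
Gen 7 (rule 149): 111000101000
Gen 8 (rule 110): 101001111000
Gen 9 (rule 102): 111010001000
Gen 10 (rule 149): 010011101111
Gen 11 (rule 110): 110110111001
Gen 12 (rule 102): 011011001011
Gen 13 (rule 149): 000000101000
Gen 14 (rule 110): 000001111000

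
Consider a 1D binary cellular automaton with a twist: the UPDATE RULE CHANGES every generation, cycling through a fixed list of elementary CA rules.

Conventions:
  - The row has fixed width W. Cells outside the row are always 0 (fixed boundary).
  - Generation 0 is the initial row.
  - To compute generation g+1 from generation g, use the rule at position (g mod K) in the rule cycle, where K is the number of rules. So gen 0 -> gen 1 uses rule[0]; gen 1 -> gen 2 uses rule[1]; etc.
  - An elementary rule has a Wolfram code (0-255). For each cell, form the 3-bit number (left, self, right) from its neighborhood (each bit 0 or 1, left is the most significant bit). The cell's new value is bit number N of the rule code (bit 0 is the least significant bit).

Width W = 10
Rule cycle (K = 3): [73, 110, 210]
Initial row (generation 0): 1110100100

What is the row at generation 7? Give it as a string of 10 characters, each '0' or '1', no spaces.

Answer: 0100001011

Derivation:
Gen 0: 1110100100
Gen 1 (rule 73): 1010000001
Gen 2 (rule 110): 1110000011
Gen 3 (rule 210): 0111000101
Gen 4 (rule 73): 0101010000
Gen 5 (rule 110): 1111110000
Gen 6 (rule 210): 0111111000
Gen 7 (rule 73): 0100001011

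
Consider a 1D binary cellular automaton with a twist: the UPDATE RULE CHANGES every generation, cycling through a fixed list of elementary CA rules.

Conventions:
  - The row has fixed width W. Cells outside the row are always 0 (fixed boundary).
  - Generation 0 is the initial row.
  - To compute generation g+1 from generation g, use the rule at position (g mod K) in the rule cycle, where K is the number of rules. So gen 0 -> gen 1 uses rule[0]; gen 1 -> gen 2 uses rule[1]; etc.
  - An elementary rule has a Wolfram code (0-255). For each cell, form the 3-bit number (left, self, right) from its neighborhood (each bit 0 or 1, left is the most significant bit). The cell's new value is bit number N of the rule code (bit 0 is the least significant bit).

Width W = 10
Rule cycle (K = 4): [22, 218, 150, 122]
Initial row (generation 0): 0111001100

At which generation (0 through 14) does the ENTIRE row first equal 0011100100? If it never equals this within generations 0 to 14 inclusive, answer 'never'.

Answer: never

Derivation:
Gen 0: 0111001100
Gen 1 (rule 22): 1000110010
Gen 2 (rule 218): 0101111101
Gen 3 (rule 150): 1100111001
Gen 4 (rule 122): 1111101110
Gen 5 (rule 22): 0000000001
Gen 6 (rule 218): 0000000010
Gen 7 (rule 150): 0000000111
Gen 8 (rule 122): 0000001101
Gen 9 (rule 22): 0000010001
Gen 10 (rule 218): 0000101010
Gen 11 (rule 150): 0001101011
Gen 12 (rule 122): 0011110111
Gen 13 (rule 22): 0100000000
Gen 14 (rule 218): 1010000000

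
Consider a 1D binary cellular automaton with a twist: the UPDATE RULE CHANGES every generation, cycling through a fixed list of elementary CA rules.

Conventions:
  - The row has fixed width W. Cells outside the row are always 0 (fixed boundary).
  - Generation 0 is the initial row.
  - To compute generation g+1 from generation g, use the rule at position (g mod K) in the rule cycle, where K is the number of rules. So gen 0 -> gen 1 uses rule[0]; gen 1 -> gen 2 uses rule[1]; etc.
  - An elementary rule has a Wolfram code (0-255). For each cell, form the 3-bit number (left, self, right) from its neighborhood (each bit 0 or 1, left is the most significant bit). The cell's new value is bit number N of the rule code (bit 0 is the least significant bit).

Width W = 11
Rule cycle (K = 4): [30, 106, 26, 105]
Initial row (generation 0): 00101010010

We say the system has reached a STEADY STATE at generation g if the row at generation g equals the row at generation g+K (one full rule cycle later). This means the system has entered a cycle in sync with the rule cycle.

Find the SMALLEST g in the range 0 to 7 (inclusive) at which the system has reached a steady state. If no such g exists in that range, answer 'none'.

Gen 0: 00101010010
Gen 1 (rule 30): 01101011111
Gen 2 (rule 106): 11110110001
Gen 3 (rule 26): 10000101010
Gen 4 (rule 105): 00110010100
Gen 5 (rule 30): 01101110110
Gen 6 (rule 106): 11111011110
Gen 7 (rule 26): 10000010001
Gen 8 (rule 105): 00111000100
Gen 9 (rule 30): 01100101110
Gen 10 (rule 106): 11101011010
Gen 11 (rule 26): 10000010001

Answer: 7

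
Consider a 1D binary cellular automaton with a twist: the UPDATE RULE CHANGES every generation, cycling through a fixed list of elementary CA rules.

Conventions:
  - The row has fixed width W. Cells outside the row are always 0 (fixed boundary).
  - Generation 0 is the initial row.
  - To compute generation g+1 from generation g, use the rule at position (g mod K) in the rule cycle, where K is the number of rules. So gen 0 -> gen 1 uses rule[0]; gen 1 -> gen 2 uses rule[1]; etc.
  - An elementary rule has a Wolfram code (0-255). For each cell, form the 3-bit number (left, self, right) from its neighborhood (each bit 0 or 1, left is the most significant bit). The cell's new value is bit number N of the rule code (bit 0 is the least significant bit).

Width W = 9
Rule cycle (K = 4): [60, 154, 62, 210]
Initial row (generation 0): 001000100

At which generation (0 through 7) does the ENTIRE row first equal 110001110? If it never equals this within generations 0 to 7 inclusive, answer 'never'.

Answer: 6

Derivation:
Gen 0: 001000100
Gen 1 (rule 60): 001100110
Gen 2 (rule 154): 011011101
Gen 3 (rule 62): 110110011
Gen 4 (rule 210): 010011101
Gen 5 (rule 60): 011010011
Gen 6 (rule 154): 110001110
Gen 7 (rule 62): 101011001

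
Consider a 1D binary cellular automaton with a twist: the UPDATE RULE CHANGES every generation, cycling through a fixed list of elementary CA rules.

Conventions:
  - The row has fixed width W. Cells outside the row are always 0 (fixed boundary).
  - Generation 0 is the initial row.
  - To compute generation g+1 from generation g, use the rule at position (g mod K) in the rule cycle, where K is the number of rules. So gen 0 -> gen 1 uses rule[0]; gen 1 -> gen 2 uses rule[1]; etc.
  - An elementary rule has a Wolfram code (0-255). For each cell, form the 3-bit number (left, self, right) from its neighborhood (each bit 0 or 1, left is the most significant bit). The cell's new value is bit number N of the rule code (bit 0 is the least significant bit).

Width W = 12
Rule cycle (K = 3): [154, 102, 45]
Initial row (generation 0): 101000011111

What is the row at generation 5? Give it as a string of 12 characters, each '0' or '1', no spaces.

Answer: 000110110011

Derivation:
Gen 0: 101000011111
Gen 1 (rule 154): 000100111110
Gen 2 (rule 102): 001101000010
Gen 3 (rule 45): 101011011010
Gen 4 (rule 154): 000010010001
Gen 5 (rule 102): 000110110011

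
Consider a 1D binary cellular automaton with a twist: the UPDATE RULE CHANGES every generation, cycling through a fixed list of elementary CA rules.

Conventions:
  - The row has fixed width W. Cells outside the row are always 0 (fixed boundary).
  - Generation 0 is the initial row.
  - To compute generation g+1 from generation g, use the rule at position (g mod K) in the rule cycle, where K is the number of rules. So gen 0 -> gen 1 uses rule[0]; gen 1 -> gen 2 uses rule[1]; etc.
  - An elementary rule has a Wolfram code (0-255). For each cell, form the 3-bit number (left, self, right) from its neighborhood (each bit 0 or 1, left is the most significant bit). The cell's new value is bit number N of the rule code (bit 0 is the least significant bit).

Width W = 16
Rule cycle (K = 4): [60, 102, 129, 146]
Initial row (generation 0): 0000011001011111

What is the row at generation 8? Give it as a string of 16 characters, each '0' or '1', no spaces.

Answer: 0000010010001010

Derivation:
Gen 0: 0000011001011111
Gen 1 (rule 60): 0000010101110000
Gen 2 (rule 102): 0000111110010000
Gen 3 (rule 129): 1110011100000111
Gen 4 (rule 146): 0101101010001010
Gen 5 (rule 60): 0111011111001111
Gen 6 (rule 102): 1001100001010001
Gen 7 (rule 129): 0000001100000100
Gen 8 (rule 146): 0000010010001010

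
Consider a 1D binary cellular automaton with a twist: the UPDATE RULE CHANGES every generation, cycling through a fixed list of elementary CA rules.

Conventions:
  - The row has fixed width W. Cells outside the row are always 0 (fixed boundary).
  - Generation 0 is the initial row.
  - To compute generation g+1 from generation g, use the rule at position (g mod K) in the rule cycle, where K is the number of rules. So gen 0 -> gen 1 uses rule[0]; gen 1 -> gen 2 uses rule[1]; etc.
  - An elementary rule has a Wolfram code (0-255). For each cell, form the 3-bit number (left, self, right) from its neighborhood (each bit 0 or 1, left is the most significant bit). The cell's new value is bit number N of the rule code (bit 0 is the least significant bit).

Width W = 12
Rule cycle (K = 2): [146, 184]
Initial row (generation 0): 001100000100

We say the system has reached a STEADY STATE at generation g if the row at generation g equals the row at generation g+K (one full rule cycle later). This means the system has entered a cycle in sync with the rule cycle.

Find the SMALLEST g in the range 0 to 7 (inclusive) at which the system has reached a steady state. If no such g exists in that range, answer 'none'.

Gen 0: 001100000100
Gen 1 (rule 146): 010010001010
Gen 2 (rule 184): 001001000101
Gen 3 (rule 146): 010110101000
Gen 4 (rule 184): 001101010100
Gen 5 (rule 146): 010000000010
Gen 6 (rule 184): 001000000001
Gen 7 (rule 146): 010100000010
Gen 8 (rule 184): 001010000001
Gen 9 (rule 146): 010001000010

Answer: none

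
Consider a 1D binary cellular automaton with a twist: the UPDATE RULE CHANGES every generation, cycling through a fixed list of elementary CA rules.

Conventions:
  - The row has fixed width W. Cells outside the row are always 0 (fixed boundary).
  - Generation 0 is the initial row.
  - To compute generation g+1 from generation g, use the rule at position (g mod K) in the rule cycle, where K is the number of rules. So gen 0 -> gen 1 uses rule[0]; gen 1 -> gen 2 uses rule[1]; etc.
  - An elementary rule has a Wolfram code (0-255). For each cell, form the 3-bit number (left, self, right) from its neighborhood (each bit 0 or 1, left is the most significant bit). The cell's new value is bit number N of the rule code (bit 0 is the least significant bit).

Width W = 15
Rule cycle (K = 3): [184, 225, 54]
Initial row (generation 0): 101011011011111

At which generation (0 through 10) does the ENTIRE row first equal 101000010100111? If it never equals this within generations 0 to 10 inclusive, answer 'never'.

Gen 0: 101011011011111
Gen 1 (rule 184): 010110110111110
Gen 2 (rule 225): 001011011011110
Gen 3 (rule 54): 011100100100001
Gen 4 (rule 184): 011010010010000
Gen 5 (rule 225): 001100000000111
Gen 6 (rule 54): 010010000001000
Gen 7 (rule 184): 001001000000100
Gen 8 (rule 225): 100000011110001
Gen 9 (rule 54): 110000100001011
Gen 10 (rule 184): 101000010000110

Answer: never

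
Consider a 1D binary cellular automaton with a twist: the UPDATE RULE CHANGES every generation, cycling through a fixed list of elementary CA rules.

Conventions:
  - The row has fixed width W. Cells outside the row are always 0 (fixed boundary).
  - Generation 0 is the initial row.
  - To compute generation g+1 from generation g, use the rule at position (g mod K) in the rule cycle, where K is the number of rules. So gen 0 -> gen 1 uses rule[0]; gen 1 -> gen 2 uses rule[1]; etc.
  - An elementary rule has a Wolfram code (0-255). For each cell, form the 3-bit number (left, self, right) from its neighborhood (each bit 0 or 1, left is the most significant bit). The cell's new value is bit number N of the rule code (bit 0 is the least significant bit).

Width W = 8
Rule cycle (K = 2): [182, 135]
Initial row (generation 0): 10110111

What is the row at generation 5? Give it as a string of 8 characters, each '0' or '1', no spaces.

Answer: 01011111

Derivation:
Gen 0: 10110111
Gen 1 (rule 182): 11001010
Gen 2 (rule 135): 00011010
Gen 3 (rule 182): 00100111
Gen 4 (rule 135): 11101010
Gen 5 (rule 182): 01011111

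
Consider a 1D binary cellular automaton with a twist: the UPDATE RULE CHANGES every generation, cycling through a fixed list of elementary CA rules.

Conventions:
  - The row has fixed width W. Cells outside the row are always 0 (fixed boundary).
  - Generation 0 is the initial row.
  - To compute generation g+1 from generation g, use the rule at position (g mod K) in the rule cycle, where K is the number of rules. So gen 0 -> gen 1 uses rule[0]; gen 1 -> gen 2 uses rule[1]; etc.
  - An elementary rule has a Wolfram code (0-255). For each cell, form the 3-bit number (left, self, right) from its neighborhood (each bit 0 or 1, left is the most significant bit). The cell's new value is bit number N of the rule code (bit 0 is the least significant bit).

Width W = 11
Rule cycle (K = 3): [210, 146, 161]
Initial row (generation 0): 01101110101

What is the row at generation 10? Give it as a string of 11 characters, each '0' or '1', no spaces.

Answer: 01101011111

Derivation:
Gen 0: 01101110101
Gen 1 (rule 210): 10100110000
Gen 2 (rule 146): 00011001000
Gen 3 (rule 161): 11000000011
Gen 4 (rule 210): 01100000101
Gen 5 (rule 146): 10010001000
Gen 6 (rule 161): 00000100011
Gen 7 (rule 210): 00001010101
Gen 8 (rule 146): 00010000000
Gen 9 (rule 161): 11000111111
Gen 10 (rule 210): 01101011111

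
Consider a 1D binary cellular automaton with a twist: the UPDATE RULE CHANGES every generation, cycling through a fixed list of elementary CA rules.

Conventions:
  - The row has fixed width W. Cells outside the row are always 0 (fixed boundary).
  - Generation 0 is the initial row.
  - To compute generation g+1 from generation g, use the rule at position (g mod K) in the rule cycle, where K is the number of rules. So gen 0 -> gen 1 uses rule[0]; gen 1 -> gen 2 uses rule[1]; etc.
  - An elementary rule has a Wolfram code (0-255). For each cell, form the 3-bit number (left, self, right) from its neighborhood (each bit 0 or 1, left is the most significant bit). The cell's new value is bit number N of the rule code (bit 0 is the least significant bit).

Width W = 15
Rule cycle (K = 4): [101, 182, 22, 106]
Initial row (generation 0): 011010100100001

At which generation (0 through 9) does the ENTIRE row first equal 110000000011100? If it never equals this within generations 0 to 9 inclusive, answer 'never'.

Gen 0: 011010100100001
Gen 1 (rule 101): 001111100101101
Gen 2 (rule 182): 010111011110011
Gen 3 (rule 22): 110000000001100
Gen 4 (rule 106): 110000000011100
Gen 5 (rule 101): 010111111000101
Gen 6 (rule 182): 111011110101111
Gen 7 (rule 22): 000000000100000
Gen 8 (rule 106): 000000001000000
Gen 9 (rule 101): 111111101011111

Answer: 4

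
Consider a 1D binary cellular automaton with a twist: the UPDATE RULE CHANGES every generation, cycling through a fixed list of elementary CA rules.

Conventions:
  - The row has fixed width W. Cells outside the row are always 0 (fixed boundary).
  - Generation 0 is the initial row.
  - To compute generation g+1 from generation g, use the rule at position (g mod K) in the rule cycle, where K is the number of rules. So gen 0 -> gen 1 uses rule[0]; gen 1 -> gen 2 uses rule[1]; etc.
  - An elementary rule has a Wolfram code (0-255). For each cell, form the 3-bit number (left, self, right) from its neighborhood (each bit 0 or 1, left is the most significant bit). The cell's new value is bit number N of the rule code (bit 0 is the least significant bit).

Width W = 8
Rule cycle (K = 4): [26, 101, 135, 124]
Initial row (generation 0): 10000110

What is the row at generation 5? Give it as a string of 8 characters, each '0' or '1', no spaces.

Gen 0: 10000110
Gen 1 (rule 26): 01001101
Gen 2 (rule 101): 01000111
Gen 3 (rule 135): 11011010
Gen 4 (rule 124): 11111111
Gen 5 (rule 26): 10000000

Answer: 10000000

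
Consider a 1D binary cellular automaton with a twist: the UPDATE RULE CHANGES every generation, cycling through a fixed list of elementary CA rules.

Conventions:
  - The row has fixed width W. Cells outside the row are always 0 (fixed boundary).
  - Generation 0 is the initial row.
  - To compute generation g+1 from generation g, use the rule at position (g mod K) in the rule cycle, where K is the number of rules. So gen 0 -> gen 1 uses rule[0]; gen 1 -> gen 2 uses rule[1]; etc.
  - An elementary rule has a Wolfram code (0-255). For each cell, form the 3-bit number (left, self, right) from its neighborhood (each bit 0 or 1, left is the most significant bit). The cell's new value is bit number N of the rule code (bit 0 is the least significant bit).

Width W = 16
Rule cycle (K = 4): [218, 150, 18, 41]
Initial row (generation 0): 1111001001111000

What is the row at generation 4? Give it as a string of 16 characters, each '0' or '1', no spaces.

Gen 0: 1111001001111000
Gen 1 (rule 218): 1111110111111100
Gen 2 (rule 150): 0111100011111010
Gen 3 (rule 18): 1000010100000001
Gen 4 (rule 41): 0011001001111100

Answer: 0011001001111100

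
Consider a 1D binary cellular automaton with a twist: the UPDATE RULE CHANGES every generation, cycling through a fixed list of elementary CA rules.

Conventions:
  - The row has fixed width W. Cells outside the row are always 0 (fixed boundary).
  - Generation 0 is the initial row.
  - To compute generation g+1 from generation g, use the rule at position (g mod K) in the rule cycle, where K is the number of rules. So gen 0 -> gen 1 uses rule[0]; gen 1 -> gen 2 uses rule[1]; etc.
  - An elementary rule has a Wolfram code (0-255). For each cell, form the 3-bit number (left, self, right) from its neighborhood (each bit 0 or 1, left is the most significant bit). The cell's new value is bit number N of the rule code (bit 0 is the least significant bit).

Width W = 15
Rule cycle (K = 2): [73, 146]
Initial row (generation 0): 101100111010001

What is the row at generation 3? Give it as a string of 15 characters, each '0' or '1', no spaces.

Answer: 000011010000000

Derivation:
Gen 0: 101100111010001
Gen 1 (rule 73): 001100101000100
Gen 2 (rule 146): 010011000101010
Gen 3 (rule 73): 000011010000000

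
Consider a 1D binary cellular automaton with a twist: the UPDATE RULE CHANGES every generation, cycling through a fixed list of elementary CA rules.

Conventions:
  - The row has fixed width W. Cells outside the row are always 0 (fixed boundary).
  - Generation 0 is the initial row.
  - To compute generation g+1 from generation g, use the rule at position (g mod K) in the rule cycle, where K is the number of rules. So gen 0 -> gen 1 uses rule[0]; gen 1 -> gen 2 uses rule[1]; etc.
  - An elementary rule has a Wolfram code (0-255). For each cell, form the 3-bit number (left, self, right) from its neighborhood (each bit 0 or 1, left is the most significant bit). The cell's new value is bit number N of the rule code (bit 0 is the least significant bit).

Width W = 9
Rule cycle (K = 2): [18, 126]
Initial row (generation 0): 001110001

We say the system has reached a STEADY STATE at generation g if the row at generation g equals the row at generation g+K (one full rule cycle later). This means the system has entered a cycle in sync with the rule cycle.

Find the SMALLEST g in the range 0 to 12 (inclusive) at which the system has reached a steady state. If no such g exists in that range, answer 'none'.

Gen 0: 001110001
Gen 1 (rule 18): 010001010
Gen 2 (rule 126): 111011111
Gen 3 (rule 18): 000000000
Gen 4 (rule 126): 000000000
Gen 5 (rule 18): 000000000
Gen 6 (rule 126): 000000000
Gen 7 (rule 18): 000000000
Gen 8 (rule 126): 000000000
Gen 9 (rule 18): 000000000
Gen 10 (rule 126): 000000000
Gen 11 (rule 18): 000000000
Gen 12 (rule 126): 000000000
Gen 13 (rule 18): 000000000
Gen 14 (rule 126): 000000000

Answer: 3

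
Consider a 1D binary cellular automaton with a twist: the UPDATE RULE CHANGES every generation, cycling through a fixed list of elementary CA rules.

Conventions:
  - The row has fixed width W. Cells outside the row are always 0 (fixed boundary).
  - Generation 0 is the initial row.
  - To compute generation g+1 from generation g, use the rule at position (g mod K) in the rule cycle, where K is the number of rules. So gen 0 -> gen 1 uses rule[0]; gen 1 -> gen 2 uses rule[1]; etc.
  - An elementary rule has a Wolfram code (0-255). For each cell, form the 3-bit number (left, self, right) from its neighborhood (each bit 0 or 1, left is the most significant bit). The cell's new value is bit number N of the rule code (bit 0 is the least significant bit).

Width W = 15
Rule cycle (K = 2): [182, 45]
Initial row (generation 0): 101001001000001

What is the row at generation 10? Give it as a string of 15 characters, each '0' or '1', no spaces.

Gen 0: 101001001000001
Gen 1 (rule 182): 111111111100011
Gen 2 (rule 45): 100000000001010
Gen 3 (rule 182): 110000000011111
Gen 4 (rule 45): 100111111010000
Gen 5 (rule 182): 111011110111000
Gen 6 (rule 45): 100110001100011
Gen 7 (rule 182): 111001010010100
Gen 8 (rule 45): 100001110011101
Gen 9 (rule 182): 110010101101011
Gen 10 (rule 45): 100011111011110

Answer: 100011111011110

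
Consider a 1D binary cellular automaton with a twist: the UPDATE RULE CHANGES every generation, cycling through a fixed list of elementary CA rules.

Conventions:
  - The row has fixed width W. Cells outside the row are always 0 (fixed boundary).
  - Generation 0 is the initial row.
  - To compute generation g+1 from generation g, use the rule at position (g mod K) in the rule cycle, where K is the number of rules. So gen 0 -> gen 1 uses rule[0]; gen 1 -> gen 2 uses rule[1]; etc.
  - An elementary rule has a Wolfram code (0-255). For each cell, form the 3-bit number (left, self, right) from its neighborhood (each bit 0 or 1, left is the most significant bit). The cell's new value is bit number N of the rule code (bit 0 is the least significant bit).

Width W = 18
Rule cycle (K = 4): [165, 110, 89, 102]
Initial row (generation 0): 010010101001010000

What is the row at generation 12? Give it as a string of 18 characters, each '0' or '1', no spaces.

Answer: 110000100000110100

Derivation:
Gen 0: 010010101001010000
Gen 1 (rule 165): 010011111001110111
Gen 2 (rule 110): 110110001011011101
Gen 3 (rule 89): 110111100011010100
Gen 4 (rule 102): 011000100101111100
Gen 5 (rule 165): 000010100110111001
Gen 6 (rule 110): 000111101111101011
Gen 7 (rule 89): 110100101000100011
Gen 8 (rule 102): 011101111001100101
Gen 9 (rule 165): 001010110000000111
Gen 10 (rule 110): 011111110000001101
Gen 11 (rule 89): 010000011111101100
Gen 12 (rule 102): 110000100000110100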